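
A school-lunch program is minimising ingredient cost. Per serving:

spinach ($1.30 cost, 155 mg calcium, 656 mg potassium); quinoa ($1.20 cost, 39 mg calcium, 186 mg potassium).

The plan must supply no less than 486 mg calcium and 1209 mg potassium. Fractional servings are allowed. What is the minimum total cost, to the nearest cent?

Compare the cost at each extreme point of the feasible region.
spinach only: max(486/155, 1209/656) = 3.135 servings → $4.08.
quinoa only: max(486/39, 1209/186) = 12.46 servings → $14.95.
spinach + quinoa: the both-tight solution has a negative serving — not a feasible corner.
The minimum over all feasible corners is $4.08.

$4.08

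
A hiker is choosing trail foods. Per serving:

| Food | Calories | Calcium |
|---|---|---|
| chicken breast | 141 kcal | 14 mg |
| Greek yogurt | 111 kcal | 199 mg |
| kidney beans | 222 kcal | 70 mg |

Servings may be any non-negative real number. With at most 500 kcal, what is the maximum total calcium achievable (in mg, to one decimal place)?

896.4 mg

Calcium per kcal: Greek yogurt 1.793, kidney beans 0.3153, chicken breast 0.09929.
With no serving limits, spend the whole calories allowance on Greek yogurt: 500 kcal / 111 kcal × 199 mg = 896.4 mg.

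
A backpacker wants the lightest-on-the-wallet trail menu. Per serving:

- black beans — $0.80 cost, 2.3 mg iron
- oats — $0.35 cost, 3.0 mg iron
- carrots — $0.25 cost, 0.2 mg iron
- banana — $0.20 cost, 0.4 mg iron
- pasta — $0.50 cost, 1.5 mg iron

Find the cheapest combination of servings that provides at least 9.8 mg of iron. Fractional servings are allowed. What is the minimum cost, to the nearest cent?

$1.14

Cost per mg of iron: oats $0.1167, pasta $0.3333, black beans $0.3478, banana $0.5000, carrots $1.2500.
With no serving limits, use only oats: 9.8 mg / 3.0 mg = 3.267 servings × $0.35 = $1.14.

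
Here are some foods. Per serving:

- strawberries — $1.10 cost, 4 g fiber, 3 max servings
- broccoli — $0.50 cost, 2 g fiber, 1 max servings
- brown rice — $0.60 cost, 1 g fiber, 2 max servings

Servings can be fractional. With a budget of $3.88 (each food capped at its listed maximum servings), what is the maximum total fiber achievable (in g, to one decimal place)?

14.1 g

Fiber per dollar: broccoli 4, strawberries 3.636, brown rice 1.667.
Take 1 serving of broccoli: spends $0.50, +2.0 g fiber (running total 2.0 g).
Take 3 servings of strawberries: spends $3.30, +12.0 g fiber (running total 14.0 g).
Take 0.1333 servings of brown rice: spends $0.08, +0.1 g fiber (running total 14.1 g).
Filling greedily by fiber-per-dollar is optimal for one linear limit, giving 14.1 g.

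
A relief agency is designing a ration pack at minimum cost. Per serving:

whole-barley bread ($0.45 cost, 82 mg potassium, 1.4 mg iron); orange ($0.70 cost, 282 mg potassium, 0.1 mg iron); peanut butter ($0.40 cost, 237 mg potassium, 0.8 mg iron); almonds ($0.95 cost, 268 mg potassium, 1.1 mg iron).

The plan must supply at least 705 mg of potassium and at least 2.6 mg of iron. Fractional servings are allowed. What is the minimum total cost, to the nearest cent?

Minimising a linear cost over {potassium ≥ 705, iron ≥ 2.6, servings ≥ 0} — the optimum is at a vertex, using one or two foods.
whole-barley bread only: max(705/82, 2.6/1.4) = 8.598 servings → $3.87.
orange only: max(705/282, 2.6/0.1) = 26 servings → $18.20.
peanut butter only: max(705/237, 2.6/0.8) = 3.25 servings → $1.30.
almonds only: max(705/268, 2.6/1.1) = 2.631 servings → $2.50.
whole-barley bread + orange with both tight: 1.714 servings and 2.002 servings → $2.17.
whole-barley bread + peanut butter with both tight: 0.1961 servings and 2.907 servings → $1.25.
whole-barley bread + almonds: the both-tight solution has a negative serving — not a feasible corner.
orange + peanut butter: intersection lies outside the first quadrant.
orange + almonds with both tight: 0.2777 servings and 2.338 servings → $2.42.
peanut butter + almonds with both tight: 1.7 servings and 1.127 servings → $1.75.
Cheapest feasible corner: $1.25.

$1.25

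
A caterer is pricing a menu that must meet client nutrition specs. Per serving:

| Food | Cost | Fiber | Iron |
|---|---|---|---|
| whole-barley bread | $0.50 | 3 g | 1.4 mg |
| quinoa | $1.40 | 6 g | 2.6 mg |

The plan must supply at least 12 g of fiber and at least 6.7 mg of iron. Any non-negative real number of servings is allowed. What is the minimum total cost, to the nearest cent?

An LP optimum is at a vertex; with two nutrient constraints at most two foods are used. Check each candidate.
whole-barley bread only: max(12/3, 6.7/1.4) = 4.786 servings → $2.39.
quinoa only: max(12/6, 6.7/2.6) = 2.577 servings → $3.61.
whole-barley bread + quinoa with both targets exact would need a negative amount; discard.
The minimum over all feasible corners is $2.39.

$2.39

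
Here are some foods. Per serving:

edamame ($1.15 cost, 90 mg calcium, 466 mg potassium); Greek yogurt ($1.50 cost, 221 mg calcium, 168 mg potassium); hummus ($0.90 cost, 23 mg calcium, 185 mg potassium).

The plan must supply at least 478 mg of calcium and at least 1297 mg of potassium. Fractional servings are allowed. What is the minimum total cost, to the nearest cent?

An LP optimum is at a vertex; with two nutrient constraints at most two foods are used. Check each candidate.
edamame only: max(478/90, 1297/466) = 5.311 servings → $6.11.
Greek yogurt only: max(478/221, 1297/168) = 7.72 servings → $11.58.
hummus only: max(478/23, 1297/185) = 20.78 servings → $18.70.
edamame + Greek yogurt with both tight: 2.348 servings and 1.207 servings → $4.51.
edamame + hummus: the both-tight solution has a negative serving — not a feasible corner.
Greek yogurt + hummus with both tight: 1.583 servings and 5.573 servings → $7.39.
Cheapest feasible corner: $4.51.

$4.51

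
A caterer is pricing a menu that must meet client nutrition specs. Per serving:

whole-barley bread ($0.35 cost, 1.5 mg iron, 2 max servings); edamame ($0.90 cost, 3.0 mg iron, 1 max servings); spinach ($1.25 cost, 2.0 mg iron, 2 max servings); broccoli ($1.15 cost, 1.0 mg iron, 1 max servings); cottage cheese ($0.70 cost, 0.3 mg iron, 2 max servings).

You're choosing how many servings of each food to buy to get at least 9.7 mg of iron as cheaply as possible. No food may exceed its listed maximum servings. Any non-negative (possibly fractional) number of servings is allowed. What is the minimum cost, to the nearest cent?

Cost per mg of iron: whole-barley bread $0.2333, edamame $0.3000, spinach $0.6250, broccoli $1.1500, cottage cheese $2.3333.
Take 2 servings of whole-barley bread: +3.0 mg iron for $0.70 (total $0.70, still need 6.7 mg).
Take 1 serving of edamame: +3.0 mg iron for $0.90 (total $1.60, still need 3.7 mg).
Take 1.85 servings of spinach: +3.7 mg iron for $2.31 (total $3.91, still need 0.0 mg).
Filling from the cheapest source first is optimal under one linear minimum: $3.91.

$3.91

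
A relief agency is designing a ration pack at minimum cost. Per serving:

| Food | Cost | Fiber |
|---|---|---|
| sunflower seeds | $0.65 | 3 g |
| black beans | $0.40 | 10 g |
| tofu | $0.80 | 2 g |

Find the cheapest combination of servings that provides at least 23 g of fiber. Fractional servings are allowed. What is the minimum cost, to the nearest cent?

Cost per g of fiber: black beans $0.0400, sunflower seeds $0.2167, tofu $0.4000.
With no serving limits, use only black beans: 23 g / 10 g = 2.3 servings × $0.40 = $0.92.

$0.92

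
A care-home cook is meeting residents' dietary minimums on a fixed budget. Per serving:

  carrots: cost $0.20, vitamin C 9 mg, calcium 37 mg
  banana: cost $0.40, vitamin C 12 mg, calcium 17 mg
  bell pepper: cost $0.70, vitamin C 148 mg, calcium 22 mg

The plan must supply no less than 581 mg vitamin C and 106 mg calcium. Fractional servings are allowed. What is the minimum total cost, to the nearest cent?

At the optimum either one food covers both requirements or two foods hit both targets exactly; no other combination can be cheaper.
carrots only: max(581/9, 106/37) = 64.56 servings → $12.91.
banana only: max(581/12, 106/17) = 48.42 servings → $19.37.
bell pepper only: max(581/148, 106/22) = 4.818 servings → $3.37.
carrots + banana: intersection lies outside the first quadrant.
carrots + bell pepper with both tight: 0.5506 servings and 3.892 servings → $2.83.
banana + bell pepper with both tight: 1.29 servings and 3.821 servings → $3.19.
Cheapest feasible corner: $2.83.

$2.83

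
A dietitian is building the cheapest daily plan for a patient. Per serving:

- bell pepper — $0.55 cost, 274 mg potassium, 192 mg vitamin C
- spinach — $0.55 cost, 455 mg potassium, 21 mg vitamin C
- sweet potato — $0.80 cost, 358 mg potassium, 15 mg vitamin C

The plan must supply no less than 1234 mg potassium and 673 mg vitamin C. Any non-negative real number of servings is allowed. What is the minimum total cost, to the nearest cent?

$2.24

Compare the cost at each extreme point of the feasible region.
bell pepper only: max(1234/274, 673/192) = 4.504 servings → $2.48.
spinach only: max(1234/455, 673/21) = 32.05 servings → $17.63.
sweet potato only: max(1234/358, 673/15) = 44.87 servings → $35.89.
bell pepper + spinach with both tight: 3.435 servings and 0.6437 servings → $2.24.
bell pepper + sweet potato with both tight: 3.442 servings and 0.8128 servings → $2.54.
spinach + sweet potato: intersection lies outside the first quadrant.
The minimum over all feasible corners is $2.24.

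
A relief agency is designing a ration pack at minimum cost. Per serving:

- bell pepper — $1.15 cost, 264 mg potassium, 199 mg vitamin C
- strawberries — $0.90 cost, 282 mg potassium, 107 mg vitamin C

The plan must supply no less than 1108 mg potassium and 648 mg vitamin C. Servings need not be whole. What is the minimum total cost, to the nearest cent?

At the optimum either one food covers both requirements or two foods hit both targets exactly; no other combination can be cheaper.
bell pepper only: max(1108/264, 648/199) = 4.197 servings → $4.83.
strawberries only: max(1108/282, 648/107) = 6.056 servings → $5.45.
bell pepper + strawberries with both tight: 2.303 servings and 1.773 servings → $4.24.
So the least-cost plan costs $4.24.

$4.24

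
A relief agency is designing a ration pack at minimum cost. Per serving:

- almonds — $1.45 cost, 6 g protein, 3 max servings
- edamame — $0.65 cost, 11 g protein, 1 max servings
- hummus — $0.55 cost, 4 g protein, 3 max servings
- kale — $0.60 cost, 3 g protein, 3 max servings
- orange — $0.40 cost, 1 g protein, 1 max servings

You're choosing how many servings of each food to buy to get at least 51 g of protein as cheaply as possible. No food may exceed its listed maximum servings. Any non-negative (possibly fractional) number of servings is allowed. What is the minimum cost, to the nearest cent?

Cost per g of protein: edamame $0.0591, hummus $0.1375, kale $0.2000, almonds $0.2417, orange $0.4000.
Take 1 serving of edamame: +11.0 g protein for $0.65 (total $0.65, still need 40.0 g).
Take 3 servings of hummus: +12.0 g protein for $1.65 (total $2.30, still need 28.0 g).
Take 3 servings of kale: +9.0 g protein for $1.80 (total $4.10, still need 19.0 g).
Take 3 servings of almonds: +18.0 g protein for $4.35 (total $8.45, still need 1.0 g).
Take 1 serving of orange: +1.0 g protein for $0.40 (total $8.85, still need 0.0 g).
Greedy by cheapest-per-g is optimal for a single linear constraint, so the minimum cost is $8.85.

$8.85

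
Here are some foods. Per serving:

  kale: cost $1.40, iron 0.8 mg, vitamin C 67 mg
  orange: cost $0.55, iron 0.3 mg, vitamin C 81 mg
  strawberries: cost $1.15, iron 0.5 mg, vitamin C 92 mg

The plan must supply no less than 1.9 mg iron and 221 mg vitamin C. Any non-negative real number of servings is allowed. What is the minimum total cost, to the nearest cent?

$3.35

The cheapest plan sits at a corner of the feasible region — with two constraints it uses at most two foods.
kale only: max(1.9/0.8, 221/67) = 3.299 servings → $4.62.
orange only: max(1.9/0.3, 221/81) = 6.333 servings → $3.48.
strawberries only: max(1.9/0.5, 221/92) = 3.8 servings → $4.37.
kale + orange with both tight: 1.96 servings and 1.107 servings → $3.35.
kale + strawberries with both tight: 1.603 servings and 1.234 servings → $3.66.
orange + strawberries with both targets exact would need a negative amount; discard.
So the least-cost plan costs $3.35.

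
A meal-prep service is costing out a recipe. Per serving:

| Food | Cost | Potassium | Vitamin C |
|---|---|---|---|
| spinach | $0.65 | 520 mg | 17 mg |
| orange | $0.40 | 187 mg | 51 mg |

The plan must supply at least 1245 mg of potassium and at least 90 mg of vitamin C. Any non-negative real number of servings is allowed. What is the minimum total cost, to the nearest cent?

$1.74

At the optimum either one food covers both requirements or two foods hit both targets exactly; no other combination can be cheaper.
spinach only: max(1245/520, 90/17) = 5.294 servings → $3.44.
orange only: max(1245/187, 90/51) = 6.658 servings → $2.66.
spinach + orange with both tight: 1.999 servings and 1.098 servings → $1.74.
Cheapest feasible corner: $1.74.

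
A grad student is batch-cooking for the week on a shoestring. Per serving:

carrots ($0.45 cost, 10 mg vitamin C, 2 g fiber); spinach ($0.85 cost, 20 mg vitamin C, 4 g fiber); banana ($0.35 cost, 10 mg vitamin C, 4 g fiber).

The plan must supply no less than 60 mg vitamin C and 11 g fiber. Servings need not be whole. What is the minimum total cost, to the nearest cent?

Two binding constraints pin down two serving amounts, so the optimal mix uses at most two foods. The candidates are each food alone (scaled to the tighter of vitamin C/fiber) and each pair with both constraints tight.
carrots only: max(60/10, 11/2) = 6 servings → $2.70.
spinach only: max(60/20, 11/4) = 3 servings → $2.55.
banana only: max(60/10, 11/4) = 6 servings → $2.10.
carrots + spinach (both tight): parallel constraints — no distinct corner.
carrots + banana: intersection lies outside the first quadrant.
spinach + banana with both targets exact would need a negative amount; discard.
So the least-cost plan costs $2.10.

$2.10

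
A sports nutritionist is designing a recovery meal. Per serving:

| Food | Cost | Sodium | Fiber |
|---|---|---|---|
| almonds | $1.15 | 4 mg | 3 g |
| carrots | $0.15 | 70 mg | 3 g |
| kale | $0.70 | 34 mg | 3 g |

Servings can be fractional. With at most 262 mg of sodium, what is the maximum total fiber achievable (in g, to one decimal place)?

196.5 g

Fiber per mg sodium: almonds 0.75, kale 0.08824, carrots 0.04286.
With no serving limits, spend the whole sodium allowance on almonds: 262 mg / 4 mg × 3 g = 196.5 g.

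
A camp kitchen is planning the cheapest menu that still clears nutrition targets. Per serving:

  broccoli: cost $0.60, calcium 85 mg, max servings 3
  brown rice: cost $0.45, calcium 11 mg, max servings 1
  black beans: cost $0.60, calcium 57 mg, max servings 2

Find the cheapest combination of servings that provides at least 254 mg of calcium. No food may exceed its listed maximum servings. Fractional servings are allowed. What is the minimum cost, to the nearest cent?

Cost per mg of calcium: broccoli $0.0071, black beans $0.0105, brown rice $0.0409.
Take 2.988 servings of broccoli: +254.0 mg calcium for $1.79 (total $1.79, still need 0.0 mg).
Filling from the cheapest source first is optimal under one linear minimum: $1.79.

$1.79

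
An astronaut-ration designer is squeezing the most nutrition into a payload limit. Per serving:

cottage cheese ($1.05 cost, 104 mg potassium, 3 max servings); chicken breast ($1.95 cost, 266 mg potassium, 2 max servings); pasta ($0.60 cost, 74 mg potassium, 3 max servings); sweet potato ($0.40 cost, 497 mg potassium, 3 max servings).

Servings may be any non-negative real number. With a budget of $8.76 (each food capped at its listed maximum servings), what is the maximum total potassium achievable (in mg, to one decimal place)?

2429.2 mg

Potassium per dollar: sweet potato 1242, chicken breast 136.4, pasta 123.3, cottage cheese 99.05.
Take 3 servings of sweet potato: spends $1.20, +1491.0 mg potassium (running total 1491.0 mg).
Take 2 servings of chicken breast: spends $3.90, +532.0 mg potassium (running total 2023.0 mg).
Take 3 servings of pasta: spends $1.80, +222.0 mg potassium (running total 2245.0 mg).
Take 1.771 servings of cottage cheese: spends $1.86, +184.2 mg potassium (running total 2429.2 mg).
Filling greedily by potassium-per-dollar is optimal for one linear limit, giving 2429.2 mg.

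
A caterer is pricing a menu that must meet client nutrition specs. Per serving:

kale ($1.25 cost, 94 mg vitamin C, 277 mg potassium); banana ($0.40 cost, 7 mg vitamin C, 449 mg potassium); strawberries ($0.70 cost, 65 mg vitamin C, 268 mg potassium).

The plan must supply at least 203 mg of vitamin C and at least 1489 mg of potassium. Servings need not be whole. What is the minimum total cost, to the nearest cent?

$2.69

kale only: max(203/94, 1489/277) = 5.375 servings → $6.72.
banana only: max(203/7, 1489/449) = 29 servings → $11.60.
strawberries only: max(203/65, 1489/268) = 5.556 servings → $3.89.
kale + banana with both tight: 2.005 servings and 2.079 servings → $3.34.
kale + strawberries: the both-tight solution has a negative serving — not a feasible corner.
banana + strawberries with both tight: 1.552 servings and 2.956 servings → $2.69.
The minimum over all feasible corners is $2.69.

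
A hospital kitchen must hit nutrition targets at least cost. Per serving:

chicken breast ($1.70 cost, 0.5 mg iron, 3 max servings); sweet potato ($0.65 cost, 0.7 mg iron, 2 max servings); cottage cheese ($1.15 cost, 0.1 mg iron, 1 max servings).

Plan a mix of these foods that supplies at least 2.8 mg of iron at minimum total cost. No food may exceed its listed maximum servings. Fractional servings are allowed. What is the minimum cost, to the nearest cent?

$6.06

Cost per mg of iron: sweet potato $0.9286, chicken breast $3.4000, cottage cheese $11.5000.
Take 2 servings of sweet potato: +1.4 mg iron for $1.30 (total $1.30, still need 1.4 mg).
Take 2.8 servings of chicken breast: +1.4 mg iron for $4.76 (total $6.06, still need 0.0 mg).
Greedy by cheapest-per-mg is optimal for a single linear constraint, so the minimum cost is $6.06.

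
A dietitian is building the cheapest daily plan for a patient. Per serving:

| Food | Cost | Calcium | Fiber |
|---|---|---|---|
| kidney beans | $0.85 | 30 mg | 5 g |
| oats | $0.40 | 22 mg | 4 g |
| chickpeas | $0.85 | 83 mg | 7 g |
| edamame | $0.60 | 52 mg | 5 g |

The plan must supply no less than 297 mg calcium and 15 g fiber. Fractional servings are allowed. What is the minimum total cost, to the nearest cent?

$3.04

For a min-cost LP with two ≥-constraints, a basic feasible solution has at most two positive variables.
kidney beans only: max(297/30, 15/5) = 9.9 servings → $8.41.
oats only: max(297/22, 15/4) = 13.5 servings → $5.40.
chickpeas only: max(297/83, 15/7) = 3.578 servings → $3.04.
edamame only: max(297/52, 15/5) = 5.712 servings → $3.43.
kidney beans + oats: intersection lies outside the first quadrant.
kidney beans + chickpeas: the both-tight solution has a negative serving — not a feasible corner.
kidney beans + edamame: the both-tight solution has a negative serving — not a feasible corner.
oats + chickpeas: the both-tight solution has a negative serving — not a feasible corner.
oats + edamame: intersection lies outside the first quadrant.
chickpeas + edamame: intersection lies outside the first quadrant.
Cheapest feasible corner: $3.04.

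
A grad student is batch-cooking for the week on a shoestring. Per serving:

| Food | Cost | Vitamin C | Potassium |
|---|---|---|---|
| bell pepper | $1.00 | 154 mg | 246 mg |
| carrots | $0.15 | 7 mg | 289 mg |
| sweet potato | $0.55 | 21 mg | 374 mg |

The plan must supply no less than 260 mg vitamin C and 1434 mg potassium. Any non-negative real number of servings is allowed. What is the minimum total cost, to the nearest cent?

bell pepper only: max(260/154, 1434/246) = 5.829 servings → $5.83.
carrots only: max(260/7, 1434/289) = 37.14 servings → $5.57.
sweet potato only: max(260/21, 1434/374) = 12.38 servings → $6.81.
bell pepper + carrots with both tight: 1.522 servings and 3.667 servings → $2.07.
bell pepper + sweet potato with both tight: 1.28 servings and 2.992 servings → $2.93.
carrots + sweet potato with both targets exact would need a negative amount; discard.
Cheapest feasible corner: $2.07.

$2.07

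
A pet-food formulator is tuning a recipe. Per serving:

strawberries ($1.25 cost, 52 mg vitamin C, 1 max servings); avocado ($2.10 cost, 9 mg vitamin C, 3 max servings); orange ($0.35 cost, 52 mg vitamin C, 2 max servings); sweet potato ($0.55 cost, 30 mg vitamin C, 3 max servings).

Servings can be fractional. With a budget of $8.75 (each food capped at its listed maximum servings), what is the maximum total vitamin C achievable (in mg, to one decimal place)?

Vitamin C per dollar: orange 148.6, sweet potato 54.55, strawberries 41.6, avocado 4.286.
Take 2 servings of orange: spends $0.70, +104.0 mg vitamin C (running total 104.0 mg).
Take 3 servings of sweet potato: spends $1.65, +90.0 mg vitamin C (running total 194.0 mg).
Take 1 serving of strawberries: spends $1.25, +52.0 mg vitamin C (running total 246.0 mg).
Take 2.452 servings of avocado: spends $5.15, +22.1 mg vitamin C (running total 268.1 mg).
Greedy by best ratio exhausts the cost allowance optimally: 268.1 mg.

268.1 mg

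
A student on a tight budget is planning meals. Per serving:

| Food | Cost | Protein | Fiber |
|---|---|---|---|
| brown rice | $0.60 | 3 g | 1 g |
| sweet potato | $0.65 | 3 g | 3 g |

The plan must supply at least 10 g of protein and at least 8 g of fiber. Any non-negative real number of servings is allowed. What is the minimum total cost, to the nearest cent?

This is a tiny linear program; its minimum lies at a vertex of the feasible set. List the vertices and price them.
brown rice only: max(10/3, 8/1) = 8 servings → $4.80.
sweet potato only: max(10/3, 8/3) = 3.333 servings → $2.17.
brown rice + sweet potato with both tight: 1 serving and 2.333 servings → $2.12.
The minimum over all feasible corners is $2.12.

$2.12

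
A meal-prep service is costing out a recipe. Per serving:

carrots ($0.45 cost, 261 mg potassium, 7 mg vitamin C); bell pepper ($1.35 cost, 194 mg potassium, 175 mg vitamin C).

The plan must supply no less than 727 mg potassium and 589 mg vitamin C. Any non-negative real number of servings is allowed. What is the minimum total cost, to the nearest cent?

Minimising a linear cost over {potassium ≥ 727, vitamin C ≥ 589, servings ≥ 0} — the optimum is at a vertex, using one or two foods.
carrots only: max(727/261, 589/7) = 84.14 servings → $37.86.
bell pepper only: max(727/194, 589/175) = 3.747 servings → $5.06.
carrots + bell pepper with both tight: 0.2924 servings and 3.354 servings → $4.66.
Cheapest feasible corner: $4.66.

$4.66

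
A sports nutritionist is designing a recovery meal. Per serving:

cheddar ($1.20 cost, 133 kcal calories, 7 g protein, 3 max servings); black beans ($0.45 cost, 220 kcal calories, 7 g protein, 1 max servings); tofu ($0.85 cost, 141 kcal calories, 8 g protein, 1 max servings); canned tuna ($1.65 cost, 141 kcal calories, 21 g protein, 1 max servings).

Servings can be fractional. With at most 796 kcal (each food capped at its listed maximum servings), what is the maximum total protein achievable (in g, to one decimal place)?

Protein per kcal: canned tuna 0.1489, tofu 0.05674, cheddar 0.05263, black beans 0.03182.
Take 1 serving of canned tuna: uses 141 kcal, +21.0 g protein (running total 21.0 g).
Take 1 serving of tofu: uses 141 kcal, +8.0 g protein (running total 29.0 g).
Take 3 servings of cheddar: uses 399 kcal, +21.0 g protein (running total 50.0 g).
Take 0.5227 servings of black beans: uses 115 kcal, +3.7 g protein (running total 53.7 g).
Filling greedily by protein-per-kcal is optimal for one linear limit, giving 53.7 g.

53.7 g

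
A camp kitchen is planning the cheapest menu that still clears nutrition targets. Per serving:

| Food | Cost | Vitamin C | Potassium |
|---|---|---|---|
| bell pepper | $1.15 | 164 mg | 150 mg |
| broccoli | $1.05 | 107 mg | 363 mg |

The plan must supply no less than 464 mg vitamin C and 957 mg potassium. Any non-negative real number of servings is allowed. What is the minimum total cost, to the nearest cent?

$3.86

The cheapest plan sits at a corner of the feasible region — with two constraints it uses at most two foods.
bell pepper only: max(464/164, 957/150) = 6.38 servings → $7.34.
broccoli only: max(464/107, 957/363) = 4.336 servings → $4.55.
bell pepper + broccoli with both tight: 1.519 servings and 2.009 servings → $3.86.
The minimum over all feasible corners is $3.86.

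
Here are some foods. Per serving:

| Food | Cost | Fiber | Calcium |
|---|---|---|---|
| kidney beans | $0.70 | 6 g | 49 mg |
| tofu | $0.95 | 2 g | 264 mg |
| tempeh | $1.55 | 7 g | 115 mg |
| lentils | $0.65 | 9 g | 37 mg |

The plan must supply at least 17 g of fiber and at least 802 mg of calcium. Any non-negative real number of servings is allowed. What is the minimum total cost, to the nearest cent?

$3.53

kidney beans only: max(17/6, 802/49) = 16.37 servings → $11.46.
tofu only: max(17/2, 802/264) = 8.5 servings → $8.07.
tempeh only: max(17/7, 802/115) = 6.974 servings → $10.81.
lentils only: max(17/9, 802/37) = 21.68 servings → $14.09.
kidney beans + tofu with both tight: 1.941 servings and 2.678 servings → $3.90.
kidney beans + tempeh: intersection lies outside the first quadrant.
kidney beans + lentils: the both-tight solution has a negative serving — not a feasible corner.
tofu + tempeh with both tight: 2.261 servings and 1.782 servings → $4.91.
tofu + lentils with both tight: 2.862 servings and 1.253 servings → $3.53.
tempeh + lentils: the both-tight solution has a negative serving — not a feasible corner.
Cheapest feasible corner: $3.53.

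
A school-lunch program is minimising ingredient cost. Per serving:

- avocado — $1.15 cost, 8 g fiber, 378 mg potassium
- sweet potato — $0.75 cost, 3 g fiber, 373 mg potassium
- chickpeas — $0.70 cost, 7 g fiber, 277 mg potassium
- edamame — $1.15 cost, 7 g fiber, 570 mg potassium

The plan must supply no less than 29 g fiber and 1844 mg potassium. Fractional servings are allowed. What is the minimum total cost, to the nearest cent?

$3.97

Compare the cost at each extreme point of the feasible region.
avocado only: max(29/8, 1844/378) = 4.878 servings → $5.61.
sweet potato only: max(29/3, 1844/373) = 9.667 servings → $7.25.
chickpeas only: max(29/7, 1844/277) = 6.657 servings → $4.66.
edamame only: max(29/7, 1844/570) = 4.143 servings → $4.76.
avocado + sweet potato with both tight: 2.857 servings and 2.049 servings → $4.82.
avocado + chickpeas: intersection lies outside the first quadrant.
avocado + edamame with both tight: 1.892 servings and 1.98 servings → $4.45.
sweet potato + chickpeas with both tight: 2.739 servings and 2.969 servings → $4.13.
sweet potato + edamame: the both-tight solution has a negative serving — not a feasible corner.
chickpeas + edamame with both tight: 1.766 servings and 2.377 servings → $3.97.
Cheapest feasible corner: $3.97.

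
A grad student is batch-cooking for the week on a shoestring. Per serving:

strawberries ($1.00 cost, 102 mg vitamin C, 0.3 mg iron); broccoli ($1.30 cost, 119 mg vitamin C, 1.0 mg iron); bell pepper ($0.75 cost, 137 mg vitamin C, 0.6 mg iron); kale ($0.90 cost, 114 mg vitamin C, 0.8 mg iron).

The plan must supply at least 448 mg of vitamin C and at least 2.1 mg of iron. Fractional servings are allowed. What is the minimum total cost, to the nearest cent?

$2.58

Check every corner: each single food scaled to meet both minima, and each pair solved so both constraints bind.
strawberries only: max(448/102, 2.1/0.3) = 7 servings → $7.00.
broccoli only: max(448/119, 2.1/1.0) = 3.765 servings → $4.89.
bell pepper only: max(448/137, 2.1/0.6) = 3.5 servings → $2.62.
kale only: max(448/114, 2.1/0.8) = 3.93 servings → $3.54.
strawberries + broccoli with both tight: 2.988 servings and 1.204 servings → $4.55.
strawberries + bell pepper: intersection lies outside the first quadrant.
strawberries + kale with both tight: 2.511 servings and 1.684 servings → $4.03.
broccoli + bell pepper with both tight: 0.2881 servings and 3.02 servings → $2.64.
broccoli + kale: intersection lies outside the first quadrant.
bell pepper + kale with both tight: 2.888 servings and 0.4587 servings → $2.58.
So the least-cost plan costs $2.58.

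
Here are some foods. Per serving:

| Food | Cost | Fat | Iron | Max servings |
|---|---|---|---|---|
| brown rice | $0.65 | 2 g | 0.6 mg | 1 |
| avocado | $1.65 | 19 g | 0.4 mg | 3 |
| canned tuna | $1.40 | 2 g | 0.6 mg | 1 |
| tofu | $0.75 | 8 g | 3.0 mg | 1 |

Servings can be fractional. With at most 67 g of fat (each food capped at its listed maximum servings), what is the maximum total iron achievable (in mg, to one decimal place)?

Iron per g fat: tofu 0.375, brown rice 0.3, canned tuna 0.3, avocado 0.02105.
Take 1 serving of tofu: uses 8 g fat, +3.0 mg iron (running total 3.0 mg).
Take 1 serving of brown rice: uses 2 g fat, +0.6 mg iron (running total 3.6 mg).
Take 1 serving of canned tuna: uses 2 g fat, +0.6 mg iron (running total 4.2 mg).
Take 2.895 servings of avocado: uses 55 g fat, +1.2 mg iron (running total 5.4 mg).
Greedy by best ratio exhausts the fat allowance optimally: 5.4 mg.

5.4 mg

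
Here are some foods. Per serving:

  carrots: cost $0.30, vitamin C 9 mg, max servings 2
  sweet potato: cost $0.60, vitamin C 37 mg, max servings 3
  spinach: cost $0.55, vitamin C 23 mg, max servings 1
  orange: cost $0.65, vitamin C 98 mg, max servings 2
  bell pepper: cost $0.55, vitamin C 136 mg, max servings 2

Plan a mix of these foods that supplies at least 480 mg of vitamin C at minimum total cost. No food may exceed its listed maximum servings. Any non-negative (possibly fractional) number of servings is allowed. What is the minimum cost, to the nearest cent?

$2.59

Cost per mg of vitamin C: bell pepper $0.0040, orange $0.0066, sweet potato $0.0162, spinach $0.0239, carrots $0.0333.
Take 2 servings of bell pepper: +272.0 mg vitamin C for $1.10 (total $1.10, still need 208.0 mg).
Take 2 servings of orange: +196.0 mg vitamin C for $1.30 (total $2.40, still need 12.0 mg).
Take 0.3243 servings of sweet potato: +12.0 mg vitamin C for $0.19 (total $2.59, still need 0.0 mg).
Filling from the cheapest source first is optimal under one linear minimum: $2.59.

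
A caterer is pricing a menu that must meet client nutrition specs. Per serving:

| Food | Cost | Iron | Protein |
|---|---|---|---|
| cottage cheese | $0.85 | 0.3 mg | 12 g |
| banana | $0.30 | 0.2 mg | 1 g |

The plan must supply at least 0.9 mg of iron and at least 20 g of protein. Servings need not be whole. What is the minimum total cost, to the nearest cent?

cottage cheese only: max(0.9/0.3, 20/12) = 3 servings → $2.55.
banana only: max(0.9/0.2, 20/1) = 20 servings → $6.00.
cottage cheese + banana with both tight: 1.476 servings and 2.286 servings → $1.94.
The minimum over all feasible corners is $1.94.

$1.94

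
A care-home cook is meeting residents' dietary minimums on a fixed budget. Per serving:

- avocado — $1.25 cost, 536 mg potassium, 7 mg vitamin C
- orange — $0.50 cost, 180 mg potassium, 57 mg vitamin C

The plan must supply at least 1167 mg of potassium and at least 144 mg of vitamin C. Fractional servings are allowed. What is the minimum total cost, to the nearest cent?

Two binding constraints pin down two serving amounts, so the optimal mix uses at most two foods. The candidates are each food alone (scaled to the tighter of potassium/vitamin C) and each pair with both constraints tight.
avocado only: max(1167/536, 144/7) = 20.57 servings → $25.71.
orange only: max(1167/180, 144/57) = 6.483 servings → $3.24.
avocado + orange with both tight: 1.386 servings and 2.356 servings → $2.91.
So the least-cost plan costs $2.91.

$2.91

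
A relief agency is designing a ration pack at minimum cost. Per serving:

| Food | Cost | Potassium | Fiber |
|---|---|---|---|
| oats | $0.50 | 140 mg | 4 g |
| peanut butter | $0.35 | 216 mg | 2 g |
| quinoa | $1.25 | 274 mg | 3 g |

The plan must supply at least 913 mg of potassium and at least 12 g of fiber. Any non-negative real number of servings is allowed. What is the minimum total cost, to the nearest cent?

$1.84

oats only: max(913/140, 12/4) = 6.521 servings → $3.26.
peanut butter only: max(913/216, 12/2) = 6 servings → $2.10.
quinoa only: max(913/274, 12/3) = 4 servings → $5.00.
oats + peanut butter with both tight: 1.312 servings and 3.377 servings → $1.84.
oats + quinoa with both tight: 0.8121 servings and 2.917 servings → $4.05.
peanut butter + quinoa with both targets exact would need a negative amount; discard.
Cheapest feasible corner: $1.84.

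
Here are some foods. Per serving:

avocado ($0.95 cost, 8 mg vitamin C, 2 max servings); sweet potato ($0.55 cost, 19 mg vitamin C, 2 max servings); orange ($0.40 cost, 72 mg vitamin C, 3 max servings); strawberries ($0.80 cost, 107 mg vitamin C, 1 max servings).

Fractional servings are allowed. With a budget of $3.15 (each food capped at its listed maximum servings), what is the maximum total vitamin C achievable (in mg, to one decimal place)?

Vitamin C per dollar: orange 180, strawberries 133.8, sweet potato 34.55, avocado 8.421.
Take 3 servings of orange: spends $1.20, +216.0 mg vitamin C (running total 216.0 mg).
Take 1 serving of strawberries: spends $0.80, +107.0 mg vitamin C (running total 323.0 mg).
Take 2 servings of sweet potato: spends $1.10, +38.0 mg vitamin C (running total 361.0 mg).
Take 0.05263 servings of avocado: spends $0.05, +0.4 mg vitamin C (running total 361.4 mg).
Filling greedily by vitamin C-per-dollar is optimal for one linear limit, giving 361.4 mg.

361.4 mg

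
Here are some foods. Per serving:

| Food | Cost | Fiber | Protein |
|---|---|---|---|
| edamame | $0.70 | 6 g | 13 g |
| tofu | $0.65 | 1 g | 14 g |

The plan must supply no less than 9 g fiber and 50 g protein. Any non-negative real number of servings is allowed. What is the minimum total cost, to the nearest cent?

This is a tiny linear program; its minimum lies at a vertex of the feasible set. List the vertices and price them.
edamame only: max(9/6, 50/13) = 3.846 servings → $2.69.
tofu only: max(9/1, 50/14) = 9 servings → $5.85.
edamame + tofu with both tight: 1.07 servings and 2.577 servings → $2.42.
Cheapest feasible corner: $2.42.

$2.42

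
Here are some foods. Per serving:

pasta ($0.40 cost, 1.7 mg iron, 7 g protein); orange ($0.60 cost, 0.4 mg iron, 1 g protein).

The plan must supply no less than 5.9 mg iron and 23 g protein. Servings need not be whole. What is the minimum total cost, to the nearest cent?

A basic optimal solution has at most two foods positive. Try each food alone and each pair with both targets met exactly.
pasta only: max(5.9/1.7, 23/7) = 3.471 servings → $1.39.
orange only: max(5.9/0.4, 23/1) = 23 servings → $13.80.
pasta + orange with both tight: 3 servings and 2 servings → $2.40.
The minimum over all feasible corners is $1.39.

$1.39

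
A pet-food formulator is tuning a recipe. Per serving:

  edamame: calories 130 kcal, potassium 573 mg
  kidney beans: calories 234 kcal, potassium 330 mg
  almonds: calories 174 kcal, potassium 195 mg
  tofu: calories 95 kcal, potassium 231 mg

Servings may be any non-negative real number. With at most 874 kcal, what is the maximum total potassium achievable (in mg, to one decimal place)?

3852.3 mg

Potassium per kcal: edamame 4.408, tofu 2.432, kidney beans 1.41, almonds 1.121.
With no serving limits, spend the whole calories allowance on edamame: 874 kcal / 130 kcal × 573 mg = 3852.3 mg.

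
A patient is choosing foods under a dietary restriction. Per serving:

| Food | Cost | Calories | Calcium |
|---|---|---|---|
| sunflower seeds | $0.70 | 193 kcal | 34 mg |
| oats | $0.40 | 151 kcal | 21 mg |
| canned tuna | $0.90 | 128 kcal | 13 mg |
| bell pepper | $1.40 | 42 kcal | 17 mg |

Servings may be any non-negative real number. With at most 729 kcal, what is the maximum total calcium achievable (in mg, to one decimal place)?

Calcium per kcal: bell pepper 0.4048, sunflower seeds 0.1762, oats 0.1391, canned tuna 0.1016.
With no serving limits, spend the whole calories allowance on bell pepper: 729 kcal / 42 kcal × 17 mg = 295.1 mg.

295.1 mg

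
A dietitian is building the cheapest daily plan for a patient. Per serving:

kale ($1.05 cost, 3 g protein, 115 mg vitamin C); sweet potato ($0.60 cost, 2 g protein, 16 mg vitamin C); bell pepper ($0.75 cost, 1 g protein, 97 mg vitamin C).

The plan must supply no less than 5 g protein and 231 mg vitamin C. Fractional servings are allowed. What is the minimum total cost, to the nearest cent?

$2.02

Minimising a linear cost over {protein ≥ 5, vitamin C ≥ 231, servings ≥ 0} — the optimum is at a vertex, using one or two foods.
kale only: max(5/3, 231/115) = 2.009 servings → $2.11.
sweet potato only: max(5/2, 231/16) = 14.44 servings → $8.66.
bell pepper only: max(5/1, 231/97) = 5 servings → $3.75.
kale + sweet potato: the both-tight solution has a negative serving — not a feasible corner.
kale + bell pepper with both tight: 1.443 servings and 0.6705 servings → $2.02.
sweet potato + bell pepper with both tight: 1.427 servings and 2.146 servings → $2.47.
So the least-cost plan costs $2.02.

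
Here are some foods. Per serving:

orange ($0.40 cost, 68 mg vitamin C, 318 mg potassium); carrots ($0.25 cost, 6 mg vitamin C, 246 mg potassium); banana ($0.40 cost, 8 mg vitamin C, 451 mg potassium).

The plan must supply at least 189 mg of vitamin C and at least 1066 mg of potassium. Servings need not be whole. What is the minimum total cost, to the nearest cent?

$1.27

Two binding constraints pin down two serving amounts, so the optimal mix uses at most two foods. The candidates are each food alone (scaled to the tighter of vitamin C/potassium) and each pair with both constraints tight.
orange only: max(189/68, 1066/318) = 3.352 servings → $1.34.
carrots only: max(189/6, 1066/246) = 31.5 servings → $7.88.
banana only: max(189/8, 1066/451) = 23.62 servings → $9.45.
orange + carrots with both tight: 2.706 servings and 0.8358 servings → $1.29.
orange + banana with both tight: 2.728 servings and 0.4404 servings → $1.27.
carrots + banana with both targets exact would need a negative amount; discard.
So the least-cost plan costs $1.27.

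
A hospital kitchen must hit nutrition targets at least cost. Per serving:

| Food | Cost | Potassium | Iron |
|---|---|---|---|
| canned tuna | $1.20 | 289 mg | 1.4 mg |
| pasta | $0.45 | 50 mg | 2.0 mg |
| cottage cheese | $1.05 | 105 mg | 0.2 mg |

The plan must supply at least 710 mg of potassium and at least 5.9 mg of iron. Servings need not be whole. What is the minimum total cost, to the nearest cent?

Check every corner: each single food scaled to meet both minima, and each pair solved so both constraints bind.
canned tuna only: max(710/289, 5.9/1.4) = 4.214 servings → $5.06.
pasta only: max(710/50, 5.9/2.0) = 14.2 servings → $6.39.
cottage cheese only: max(710/105, 5.9/0.2) = 29.5 servings → $30.98.
canned tuna + pasta with both tight: 2.215 servings and 1.4 servings → $3.29.
canned tuna + cottage cheese with both targets exact would need a negative amount; discard.
pasta + cottage cheese with both tight: 2.388 servings and 5.625 servings → $6.98.
Cheapest feasible corner: $3.29.

$3.29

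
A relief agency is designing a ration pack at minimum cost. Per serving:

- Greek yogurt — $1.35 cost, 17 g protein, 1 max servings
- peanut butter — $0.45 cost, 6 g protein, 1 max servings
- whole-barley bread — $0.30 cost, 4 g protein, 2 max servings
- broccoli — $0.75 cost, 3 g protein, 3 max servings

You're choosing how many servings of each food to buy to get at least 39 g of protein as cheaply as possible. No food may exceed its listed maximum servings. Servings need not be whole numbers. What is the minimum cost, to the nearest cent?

Cost per g of protein: peanut butter $0.0750, whole-barley bread $0.0750, Greek yogurt $0.0794, broccoli $0.2500.
Take 1 serving of peanut butter: +6.0 g protein for $0.45 (total $0.45, still need 33.0 g).
Take 2 servings of whole-barley bread: +8.0 g protein for $0.60 (total $1.05, still need 25.0 g).
Take 1 serving of Greek yogurt: +17.0 g protein for $1.35 (total $2.40, still need 8.0 g).
Take 2.667 servings of broccoli: +8.0 g protein for $2.00 (total $4.40, still need 0.0 g).
Filling from the cheapest source first is optimal under one linear minimum: $4.40.

$4.40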